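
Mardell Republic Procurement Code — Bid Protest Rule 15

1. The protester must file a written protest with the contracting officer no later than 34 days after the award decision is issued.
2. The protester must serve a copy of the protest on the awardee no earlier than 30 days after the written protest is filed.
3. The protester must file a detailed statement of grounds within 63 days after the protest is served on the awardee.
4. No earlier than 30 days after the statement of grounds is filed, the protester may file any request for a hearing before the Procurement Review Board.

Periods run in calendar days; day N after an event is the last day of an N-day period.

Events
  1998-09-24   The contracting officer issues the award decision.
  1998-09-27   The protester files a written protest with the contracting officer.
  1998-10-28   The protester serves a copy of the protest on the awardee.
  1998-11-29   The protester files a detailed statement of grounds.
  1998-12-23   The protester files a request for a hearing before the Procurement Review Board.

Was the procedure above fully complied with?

(1) due by 1998-09-24 + 34 days = 1998-10-28; 1998-09-27 is within that limit.
(2) permitted from 1998-09-27 + 30 days = 1998-10-27 onward; done 1998-10-28 — permitted.
(3) due by 1998-10-28 + 63 days = 1998-12-30; completed 1998-11-29, before the deadline.
(4) permitted from 1998-11-29 + 30 days = 1998-12-29 onward; 1998-12-23 is 6 days before the earliest permitted date.
No need to go further; step 4 was not satisfied.

No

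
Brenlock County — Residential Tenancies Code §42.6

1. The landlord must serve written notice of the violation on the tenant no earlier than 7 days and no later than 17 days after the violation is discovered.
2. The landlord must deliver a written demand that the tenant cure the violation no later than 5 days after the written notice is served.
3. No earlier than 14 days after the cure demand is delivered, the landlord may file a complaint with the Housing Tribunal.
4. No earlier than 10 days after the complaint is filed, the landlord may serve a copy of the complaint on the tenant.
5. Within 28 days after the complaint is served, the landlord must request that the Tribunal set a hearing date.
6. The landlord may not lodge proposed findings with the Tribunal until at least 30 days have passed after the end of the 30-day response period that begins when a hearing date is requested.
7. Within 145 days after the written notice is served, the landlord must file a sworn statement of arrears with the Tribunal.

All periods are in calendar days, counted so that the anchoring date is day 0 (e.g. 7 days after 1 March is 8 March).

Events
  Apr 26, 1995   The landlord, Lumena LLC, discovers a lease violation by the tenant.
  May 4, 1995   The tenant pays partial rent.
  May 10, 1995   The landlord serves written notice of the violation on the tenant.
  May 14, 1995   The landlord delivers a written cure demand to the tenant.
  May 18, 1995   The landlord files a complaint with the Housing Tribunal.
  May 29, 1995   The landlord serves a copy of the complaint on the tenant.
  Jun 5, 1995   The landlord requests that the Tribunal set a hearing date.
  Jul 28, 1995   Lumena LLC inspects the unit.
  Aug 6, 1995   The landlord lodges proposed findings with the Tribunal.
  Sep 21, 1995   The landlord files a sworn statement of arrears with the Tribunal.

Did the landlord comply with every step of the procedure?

Step 1: the window is 7–17 days after Apr 26, 1995 (when the violation is discovered), so May 3, 1995 through May 13, 1995; done May 10, 1995, which is between those dates.
Step 2: 5 days after May 10, 1995 (when the written notice is served) is May 15, 1995; done May 14, 1995 — timely.
Step 3: the earliest permitted date is 14 days after May 14, 1995 (when the cure demand is delivered), i.e. May 28, 1995; May 18, 1995 is 10 days before the earliest permitted date.

No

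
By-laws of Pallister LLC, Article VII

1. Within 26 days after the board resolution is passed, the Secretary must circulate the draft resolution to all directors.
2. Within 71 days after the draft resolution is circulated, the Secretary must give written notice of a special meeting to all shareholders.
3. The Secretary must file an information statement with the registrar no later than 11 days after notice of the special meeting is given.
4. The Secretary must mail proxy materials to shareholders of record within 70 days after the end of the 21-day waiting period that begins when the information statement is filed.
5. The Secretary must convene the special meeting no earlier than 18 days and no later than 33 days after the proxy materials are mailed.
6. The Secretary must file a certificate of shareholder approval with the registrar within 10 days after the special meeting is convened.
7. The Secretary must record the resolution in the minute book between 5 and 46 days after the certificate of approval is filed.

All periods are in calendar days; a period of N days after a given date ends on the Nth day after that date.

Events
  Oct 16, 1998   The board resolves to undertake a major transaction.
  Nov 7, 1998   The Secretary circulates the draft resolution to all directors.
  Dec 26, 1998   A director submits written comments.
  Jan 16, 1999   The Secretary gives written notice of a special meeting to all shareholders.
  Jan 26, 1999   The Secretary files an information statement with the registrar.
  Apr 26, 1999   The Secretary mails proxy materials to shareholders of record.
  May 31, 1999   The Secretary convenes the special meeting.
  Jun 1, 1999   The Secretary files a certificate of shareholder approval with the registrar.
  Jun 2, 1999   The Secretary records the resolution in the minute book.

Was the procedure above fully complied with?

(1) due by Oct 16, 1998 + 26 days = Nov 11, 1998; completed Nov 7, 1998, before the deadline.
(2) due by Nov 7, 1998 + 71 days = Jan 17, 1999; completed Jan 16, 1999, before the deadline.
(3) due by Jan 16, 1999 + 11 days = Jan 27, 1999; done Jan 26, 1999 — timely.
(4) due by Feb 16, 1999 + 70 days = Apr 27, 1999; completed Apr 26, 1999, before the deadline.
(5) the permitted window runs from Apr 26, 1999 + 18 = May 14, 1999 to Apr 26, 1999 + 33 = May 29, 1999; May 31, 1999 is 2 days past the end of the window.

No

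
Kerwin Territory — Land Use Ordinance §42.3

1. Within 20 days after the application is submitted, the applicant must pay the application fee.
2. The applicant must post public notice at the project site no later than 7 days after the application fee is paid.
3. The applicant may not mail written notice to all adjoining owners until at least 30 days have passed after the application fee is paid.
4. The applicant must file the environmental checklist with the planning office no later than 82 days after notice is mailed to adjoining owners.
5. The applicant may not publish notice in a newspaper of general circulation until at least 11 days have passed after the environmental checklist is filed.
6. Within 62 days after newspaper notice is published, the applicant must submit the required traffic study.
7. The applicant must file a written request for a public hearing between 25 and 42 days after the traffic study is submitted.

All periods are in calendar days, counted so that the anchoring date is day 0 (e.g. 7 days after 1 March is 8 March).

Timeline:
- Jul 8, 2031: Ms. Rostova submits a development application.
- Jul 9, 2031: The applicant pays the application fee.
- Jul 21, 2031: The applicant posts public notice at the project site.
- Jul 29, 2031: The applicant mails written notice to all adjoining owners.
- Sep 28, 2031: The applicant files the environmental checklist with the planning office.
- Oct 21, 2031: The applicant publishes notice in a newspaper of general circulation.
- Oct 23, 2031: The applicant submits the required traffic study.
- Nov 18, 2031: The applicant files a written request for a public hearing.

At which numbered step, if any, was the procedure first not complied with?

Step 1: 20 days after Jul 8, 2031 (when the application is submitted) is Jul 28, 2031; completed Jul 9, 2031, before the deadline.
Step 2: 7 days after Jul 9, 2031 (when the application fee is paid) is Jul 16, 2031; done Jul 21, 2031 — 5 days late.

Step 2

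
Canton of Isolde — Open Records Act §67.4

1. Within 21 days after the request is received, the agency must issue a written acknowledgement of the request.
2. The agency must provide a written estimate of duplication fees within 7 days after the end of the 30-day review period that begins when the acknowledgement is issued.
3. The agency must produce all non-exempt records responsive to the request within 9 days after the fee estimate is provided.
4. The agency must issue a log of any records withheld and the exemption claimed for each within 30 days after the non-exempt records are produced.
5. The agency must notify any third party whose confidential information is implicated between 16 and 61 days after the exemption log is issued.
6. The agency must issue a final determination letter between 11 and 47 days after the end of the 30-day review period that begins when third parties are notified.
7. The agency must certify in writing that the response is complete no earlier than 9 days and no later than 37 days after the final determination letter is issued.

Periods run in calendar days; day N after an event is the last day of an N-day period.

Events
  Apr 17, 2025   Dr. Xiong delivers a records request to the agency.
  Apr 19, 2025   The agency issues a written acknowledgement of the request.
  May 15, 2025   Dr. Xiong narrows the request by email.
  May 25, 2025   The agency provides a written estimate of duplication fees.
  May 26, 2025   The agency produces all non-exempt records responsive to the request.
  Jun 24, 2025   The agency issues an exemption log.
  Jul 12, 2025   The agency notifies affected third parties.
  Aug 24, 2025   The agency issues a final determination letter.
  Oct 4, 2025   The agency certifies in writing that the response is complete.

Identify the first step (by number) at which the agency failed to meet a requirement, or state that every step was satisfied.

Step 7

(1) due by Apr 17, 2025 + 21 days = May 8, 2025; completed Apr 19, 2025, before the deadline.
(2) due by May 19, 2025 + 7 days = May 26, 2025; done May 25, 2025 — timely.
(3) due by May 25, 2025 + 9 days = Jun 3, 2025; May 26, 2025 is within that limit.
(4) due by May 26, 2025 + 30 days = Jun 25, 2025; Jun 24, 2025 is within that limit.
(5) the permitted window runs from Jun 24, 2025 + 16 = Jul 10, 2025 to Jun 24, 2025 + 61 = Aug 24, 2025; done Jul 12, 2025 — within the window.
(6) the permitted window runs from Aug 11, 2025 + 11 = Aug 22, 2025 to Aug 11, 2025 + 47 = Sep 27, 2025; done Aug 24, 2025 — within the window.
(7) the permitted window runs from Aug 24, 2025 + 9 = Sep 2, 2025 to Aug 24, 2025 + 37 = Sep 30, 2025; done Oct 4, 2025 — 4 days after the window closed.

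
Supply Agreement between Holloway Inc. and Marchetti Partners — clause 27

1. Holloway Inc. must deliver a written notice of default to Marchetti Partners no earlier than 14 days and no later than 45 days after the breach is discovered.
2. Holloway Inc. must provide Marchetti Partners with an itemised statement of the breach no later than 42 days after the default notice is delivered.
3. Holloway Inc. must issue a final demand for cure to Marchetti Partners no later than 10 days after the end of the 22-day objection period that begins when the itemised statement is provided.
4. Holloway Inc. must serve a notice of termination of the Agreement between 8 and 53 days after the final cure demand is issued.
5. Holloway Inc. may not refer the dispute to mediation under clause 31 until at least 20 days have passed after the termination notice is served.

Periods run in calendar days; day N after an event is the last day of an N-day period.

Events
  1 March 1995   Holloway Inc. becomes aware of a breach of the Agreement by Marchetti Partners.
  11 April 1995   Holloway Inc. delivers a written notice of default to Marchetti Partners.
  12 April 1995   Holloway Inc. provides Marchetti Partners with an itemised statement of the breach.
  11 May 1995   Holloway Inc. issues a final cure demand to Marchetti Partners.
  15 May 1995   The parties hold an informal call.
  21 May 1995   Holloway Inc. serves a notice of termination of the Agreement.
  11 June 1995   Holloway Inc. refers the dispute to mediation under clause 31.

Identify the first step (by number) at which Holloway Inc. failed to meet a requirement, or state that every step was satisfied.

None — every step was satisfied

(1) the permitted window runs from 1 March 1995 + 14 = 15 March 1995 to 1 March 1995 + 45 = 15 April 1995; done 11 April 1995 — within the window.
(2) due by 11 April 1995 + 42 days = 23 May 1995; done 12 April 1995 — timely.
(3) due by 4 May 1995 + 10 days = 14 May 1995; done 11 May 1995 — timely.
(4) the permitted window runs from 11 May 1995 + 8 = 19 May 1995 to 11 May 1995 + 53 = 3 July 1995; 21 May 1995 falls inside that range.
(5) permitted from 21 May 1995 + 20 days = 10 June 1995 onward; 11 June 1995 is on or after that date.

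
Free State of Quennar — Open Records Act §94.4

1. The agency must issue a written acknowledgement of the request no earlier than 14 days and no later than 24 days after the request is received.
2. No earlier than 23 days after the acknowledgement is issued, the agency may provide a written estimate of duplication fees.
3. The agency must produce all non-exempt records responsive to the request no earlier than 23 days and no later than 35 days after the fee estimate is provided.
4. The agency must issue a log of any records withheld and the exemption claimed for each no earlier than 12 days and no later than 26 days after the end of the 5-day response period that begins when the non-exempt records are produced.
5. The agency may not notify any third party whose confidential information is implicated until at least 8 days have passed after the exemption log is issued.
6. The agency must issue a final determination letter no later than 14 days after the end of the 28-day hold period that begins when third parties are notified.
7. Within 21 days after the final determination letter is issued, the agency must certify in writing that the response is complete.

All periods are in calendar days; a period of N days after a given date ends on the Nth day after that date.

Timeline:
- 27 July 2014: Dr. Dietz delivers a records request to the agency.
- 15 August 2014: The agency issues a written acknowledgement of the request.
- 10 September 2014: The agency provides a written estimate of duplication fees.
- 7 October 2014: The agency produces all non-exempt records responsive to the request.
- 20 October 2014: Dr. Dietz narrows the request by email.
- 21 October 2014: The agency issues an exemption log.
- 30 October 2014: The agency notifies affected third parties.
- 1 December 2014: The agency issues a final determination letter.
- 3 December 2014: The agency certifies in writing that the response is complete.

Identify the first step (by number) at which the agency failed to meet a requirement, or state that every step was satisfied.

Step 4

Step 1 — 14 and 24 days from 27 July 2014 (when the request is received) are 10 August 2014 and 20 August 2014 respectively; 15 August 2014 falls inside that range.
Step 2 — must wait 23 days from 15 August 2014 (when the acknowledgement is issued), so not before 7 September 2014; done 10 September 2014, after the minimum wait.
Step 3 — 23 and 35 days from 10 September 2014 (when the fee estimate is provided) are 3 October 2014 and 15 October 2014 respectively; done 7 October 2014 — within the window.
Step 4 — 12 and 26 days from 12 October 2014 (end of the 5-day response period, which began when the non-exempt records are produced on 7 October 2014) are 24 October 2014 and 7 November 2014 respectively; done 21 October 2014 — 3 days before the window opened.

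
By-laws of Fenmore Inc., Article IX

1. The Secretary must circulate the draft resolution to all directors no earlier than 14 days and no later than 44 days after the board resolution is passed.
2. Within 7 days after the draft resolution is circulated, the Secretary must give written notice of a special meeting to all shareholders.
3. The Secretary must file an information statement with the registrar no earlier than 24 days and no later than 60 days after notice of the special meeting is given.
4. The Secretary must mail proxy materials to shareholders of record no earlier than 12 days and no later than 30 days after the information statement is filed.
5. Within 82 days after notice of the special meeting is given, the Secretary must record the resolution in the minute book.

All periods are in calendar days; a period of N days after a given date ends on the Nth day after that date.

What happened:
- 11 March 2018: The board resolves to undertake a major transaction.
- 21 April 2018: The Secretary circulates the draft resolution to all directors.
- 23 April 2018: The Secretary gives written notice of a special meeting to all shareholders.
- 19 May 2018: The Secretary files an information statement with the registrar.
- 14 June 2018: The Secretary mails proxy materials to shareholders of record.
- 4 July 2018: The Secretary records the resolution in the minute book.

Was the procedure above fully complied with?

Yes

(1) the permitted window runs from 11 March 2018 + 14 = 25 March 2018 to 11 March 2018 + 44 = 24 April 2018; done 21 April 2018 — within the window.
(2) due by 21 April 2018 + 7 days = 28 April 2018; completed 23 April 2018, before the deadline.
(3) the permitted window runs from 23 April 2018 + 24 = 17 May 2018 to 23 April 2018 + 60 = 22 June 2018; done 19 May 2018 — within the window.
(4) the permitted window runs from 19 May 2018 + 12 = 31 May 2018 to 19 May 2018 + 30 = 18 June 2018; done 14 June 2018 — within the window.
(5) due by 23 April 2018 + 82 days = 14 July 2018; completed 4 July 2018, before the deadline.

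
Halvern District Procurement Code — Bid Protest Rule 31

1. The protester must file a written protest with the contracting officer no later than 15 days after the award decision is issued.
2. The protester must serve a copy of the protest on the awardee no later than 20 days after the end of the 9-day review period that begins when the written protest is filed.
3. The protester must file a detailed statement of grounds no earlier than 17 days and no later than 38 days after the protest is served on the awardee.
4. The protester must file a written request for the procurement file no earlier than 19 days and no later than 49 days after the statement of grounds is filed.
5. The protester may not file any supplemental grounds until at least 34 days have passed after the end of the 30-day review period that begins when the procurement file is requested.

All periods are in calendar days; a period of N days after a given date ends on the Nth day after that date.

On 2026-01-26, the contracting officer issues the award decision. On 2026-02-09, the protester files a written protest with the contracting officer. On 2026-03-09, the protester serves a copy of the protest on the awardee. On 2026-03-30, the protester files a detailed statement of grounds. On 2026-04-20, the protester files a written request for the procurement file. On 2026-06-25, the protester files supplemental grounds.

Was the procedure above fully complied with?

Yes

(1) due by 2026-01-26 + 15 days = 2026-02-10; done 2026-02-09 — timely.
(2) due by 2026-02-18 + 20 days = 2026-03-10; completed 2026-03-09, before the deadline.
(3) the permitted window runs from 2026-03-09 + 17 = 2026-03-26 to 2026-03-09 + 38 = 2026-04-16; done 2026-03-30 — within the window.
(4) the permitted window runs from 2026-03-30 + 19 = 2026-04-18 to 2026-03-30 + 49 = 2026-05-18; 2026-04-20 falls inside that range.
(5) permitted from 2026-05-20 + 34 days = 2026-06-23 onward; done 2026-06-25, after the minimum wait.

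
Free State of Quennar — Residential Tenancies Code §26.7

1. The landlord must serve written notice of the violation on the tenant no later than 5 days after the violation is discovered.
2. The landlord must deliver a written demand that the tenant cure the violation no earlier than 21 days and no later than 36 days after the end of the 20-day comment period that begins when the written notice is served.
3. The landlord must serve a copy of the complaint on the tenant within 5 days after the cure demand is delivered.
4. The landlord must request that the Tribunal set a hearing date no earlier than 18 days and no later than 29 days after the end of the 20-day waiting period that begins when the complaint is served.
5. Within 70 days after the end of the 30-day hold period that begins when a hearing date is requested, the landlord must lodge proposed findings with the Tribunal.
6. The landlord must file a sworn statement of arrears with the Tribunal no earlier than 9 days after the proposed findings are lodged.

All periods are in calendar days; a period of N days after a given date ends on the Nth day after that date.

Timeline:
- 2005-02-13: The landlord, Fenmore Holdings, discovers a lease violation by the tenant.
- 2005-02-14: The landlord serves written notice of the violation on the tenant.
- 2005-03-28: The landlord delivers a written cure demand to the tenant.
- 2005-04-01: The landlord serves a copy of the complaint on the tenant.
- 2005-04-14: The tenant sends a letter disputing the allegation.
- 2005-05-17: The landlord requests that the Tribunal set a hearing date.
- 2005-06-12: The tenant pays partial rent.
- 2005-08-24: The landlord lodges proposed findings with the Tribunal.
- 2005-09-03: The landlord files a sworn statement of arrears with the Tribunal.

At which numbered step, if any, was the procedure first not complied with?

(1) due by 2005-02-13 + 5 days = 2005-02-18; done 2005-02-14 — timely.
(2) the permitted window runs from 2005-03-06 + 21 = 2005-03-27 to 2005-03-06 + 36 = 2005-04-11; 2005-03-28 falls inside that range.
(3) due by 2005-03-28 + 5 days = 2005-04-02; done 2005-04-01 — timely.
(4) the permitted window runs from 2005-04-21 + 18 = 2005-05-09 to 2005-04-21 + 29 = 2005-05-20; done 2005-05-17, which is between those dates.
(5) due by 2005-06-16 + 70 days = 2005-08-25; done 2005-08-24 — timely.
(6) permitted from 2005-08-24 + 9 days = 2005-09-02 onward; done 2005-09-03, after the minimum wait.

None — every step was satisfied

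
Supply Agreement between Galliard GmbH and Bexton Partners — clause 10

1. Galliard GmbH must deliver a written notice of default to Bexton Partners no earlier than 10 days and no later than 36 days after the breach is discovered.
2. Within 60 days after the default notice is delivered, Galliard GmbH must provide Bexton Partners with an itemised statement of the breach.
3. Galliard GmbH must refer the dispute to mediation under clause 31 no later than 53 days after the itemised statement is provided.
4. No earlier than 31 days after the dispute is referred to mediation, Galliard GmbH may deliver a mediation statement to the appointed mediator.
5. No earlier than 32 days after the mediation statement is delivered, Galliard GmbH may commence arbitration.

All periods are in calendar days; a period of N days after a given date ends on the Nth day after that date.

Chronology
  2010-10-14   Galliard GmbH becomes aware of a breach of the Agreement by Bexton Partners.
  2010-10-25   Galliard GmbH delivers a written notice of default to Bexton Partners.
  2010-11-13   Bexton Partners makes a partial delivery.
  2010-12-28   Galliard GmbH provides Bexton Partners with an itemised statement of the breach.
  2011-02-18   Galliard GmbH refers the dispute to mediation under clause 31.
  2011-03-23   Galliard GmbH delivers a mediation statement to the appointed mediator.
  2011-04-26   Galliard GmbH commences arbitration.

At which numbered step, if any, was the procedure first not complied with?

Step 2

(1) the permitted window runs from 2010-10-14 + 10 = 2010-10-24 to 2010-10-14 + 36 = 2010-11-19; done 2010-10-25, which is between those dates.
(2) due by 2010-10-25 + 60 days = 2010-12-24; not done until 2010-12-28, 4 days after the deadline.
No need to go further; step 2 was not satisfied.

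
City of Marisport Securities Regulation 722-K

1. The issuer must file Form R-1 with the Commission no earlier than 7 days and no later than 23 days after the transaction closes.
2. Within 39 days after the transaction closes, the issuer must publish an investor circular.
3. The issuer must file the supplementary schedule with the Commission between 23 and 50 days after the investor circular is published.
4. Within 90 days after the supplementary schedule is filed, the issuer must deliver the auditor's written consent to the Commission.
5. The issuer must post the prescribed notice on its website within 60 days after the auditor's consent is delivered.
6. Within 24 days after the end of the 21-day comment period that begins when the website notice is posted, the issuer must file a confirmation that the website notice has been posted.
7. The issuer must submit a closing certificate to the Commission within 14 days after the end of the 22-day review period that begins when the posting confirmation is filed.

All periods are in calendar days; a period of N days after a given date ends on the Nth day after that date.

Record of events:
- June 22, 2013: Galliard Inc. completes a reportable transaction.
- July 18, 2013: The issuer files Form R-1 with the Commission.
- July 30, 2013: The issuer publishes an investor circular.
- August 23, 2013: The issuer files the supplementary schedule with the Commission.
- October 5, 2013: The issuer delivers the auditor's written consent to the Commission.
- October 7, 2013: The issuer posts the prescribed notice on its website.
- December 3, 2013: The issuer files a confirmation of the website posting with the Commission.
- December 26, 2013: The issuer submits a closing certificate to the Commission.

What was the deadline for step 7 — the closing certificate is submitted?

The posting confirmation is filed on December 3, 2013; the 22-day review period therefore ends December 25, 2013, and step 7 runs from that date. 14 days after December 25, 2013 is January 8, 2014.

January 8, 2014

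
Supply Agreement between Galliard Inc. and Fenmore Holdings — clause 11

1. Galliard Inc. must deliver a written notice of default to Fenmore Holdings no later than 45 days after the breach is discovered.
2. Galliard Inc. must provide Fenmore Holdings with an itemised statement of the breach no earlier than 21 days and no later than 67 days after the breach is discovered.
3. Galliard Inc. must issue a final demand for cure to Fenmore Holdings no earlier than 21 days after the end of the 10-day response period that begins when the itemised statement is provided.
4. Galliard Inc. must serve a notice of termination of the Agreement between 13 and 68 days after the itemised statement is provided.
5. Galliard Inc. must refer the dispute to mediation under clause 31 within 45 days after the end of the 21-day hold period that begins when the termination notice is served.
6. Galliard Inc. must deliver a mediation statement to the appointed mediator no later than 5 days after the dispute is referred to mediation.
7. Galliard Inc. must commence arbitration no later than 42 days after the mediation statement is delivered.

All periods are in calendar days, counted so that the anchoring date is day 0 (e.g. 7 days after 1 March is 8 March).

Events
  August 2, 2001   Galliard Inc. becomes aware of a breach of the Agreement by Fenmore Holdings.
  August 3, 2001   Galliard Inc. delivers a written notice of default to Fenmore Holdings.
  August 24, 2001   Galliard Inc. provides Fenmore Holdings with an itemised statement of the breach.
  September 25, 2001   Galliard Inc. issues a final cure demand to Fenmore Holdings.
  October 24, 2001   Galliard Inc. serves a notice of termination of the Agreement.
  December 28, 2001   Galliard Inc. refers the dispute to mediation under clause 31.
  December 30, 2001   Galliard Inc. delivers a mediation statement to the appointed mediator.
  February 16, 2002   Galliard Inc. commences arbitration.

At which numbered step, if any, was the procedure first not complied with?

(1) due by August 2, 2001 + 45 days = September 16, 2001; completed August 3, 2001, before the deadline.
(2) the permitted window runs from August 2, 2001 + 21 = August 23, 2001 to August 2, 2001 + 67 = October 8, 2001; done August 24, 2001 — within the window.
(3) permitted from September 3, 2001 + 21 days = September 24, 2001 onward; done September 25, 2001, after the minimum wait.
(4) the permitted window runs from August 24, 2001 + 13 = September 6, 2001 to August 24, 2001 + 68 = October 31, 2001; done October 24, 2001, which is between those dates.
(5) due by November 14, 2001 + 45 days = December 29, 2001; December 28, 2001 is within that limit.
(6) due by December 28, 2001 + 5 days = January 2, 2002; December 30, 2001 is within that limit.
(7) due by December 30, 2001 + 42 days = February 10, 2002; February 16, 2002 misses that deadline by 6 days.
Later steps need not be reached.

Step 7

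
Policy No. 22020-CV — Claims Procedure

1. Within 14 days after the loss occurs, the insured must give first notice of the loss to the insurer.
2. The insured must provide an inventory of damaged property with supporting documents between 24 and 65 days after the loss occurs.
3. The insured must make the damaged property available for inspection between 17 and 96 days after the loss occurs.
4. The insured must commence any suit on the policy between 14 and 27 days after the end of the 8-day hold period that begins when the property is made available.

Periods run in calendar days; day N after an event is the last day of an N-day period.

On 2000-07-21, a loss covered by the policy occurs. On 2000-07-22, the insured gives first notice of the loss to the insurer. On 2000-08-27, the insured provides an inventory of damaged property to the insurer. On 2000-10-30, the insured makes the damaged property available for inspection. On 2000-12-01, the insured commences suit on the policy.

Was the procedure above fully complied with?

No

(1) due by 2000-07-21 + 14 days = 2000-08-04; 2000-07-22 is within that limit.
(2) the permitted window runs from 2000-07-21 + 24 = 2000-08-14 to 2000-07-21 + 65 = 2000-09-24; done 2000-08-27 — within the window.
(3) the permitted window runs from 2000-07-21 + 17 = 2000-08-07 to 2000-07-21 + 96 = 2000-10-25; done 2000-10-30 — 5 days after the window closed.
The procedure was therefore not followed at step 3.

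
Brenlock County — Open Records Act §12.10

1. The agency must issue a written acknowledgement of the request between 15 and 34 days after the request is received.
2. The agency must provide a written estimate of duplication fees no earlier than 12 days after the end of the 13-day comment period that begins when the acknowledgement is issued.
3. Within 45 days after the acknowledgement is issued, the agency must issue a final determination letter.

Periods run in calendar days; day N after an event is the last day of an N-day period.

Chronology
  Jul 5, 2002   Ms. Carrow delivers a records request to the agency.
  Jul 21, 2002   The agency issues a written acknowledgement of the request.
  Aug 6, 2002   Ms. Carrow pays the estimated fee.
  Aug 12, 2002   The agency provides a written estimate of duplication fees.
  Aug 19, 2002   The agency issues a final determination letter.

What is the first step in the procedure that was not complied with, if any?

Step 2

(1) the permitted window runs from Jul 5, 2002 + 15 = Jul 20, 2002 to Jul 5, 2002 + 34 = Aug 8, 2002; done Jul 21, 2002, which is between those dates.
(2) permitted from Aug 3, 2002 + 12 days = Aug 15, 2002 onward; Aug 12, 2002 is 3 days before the earliest permitted date.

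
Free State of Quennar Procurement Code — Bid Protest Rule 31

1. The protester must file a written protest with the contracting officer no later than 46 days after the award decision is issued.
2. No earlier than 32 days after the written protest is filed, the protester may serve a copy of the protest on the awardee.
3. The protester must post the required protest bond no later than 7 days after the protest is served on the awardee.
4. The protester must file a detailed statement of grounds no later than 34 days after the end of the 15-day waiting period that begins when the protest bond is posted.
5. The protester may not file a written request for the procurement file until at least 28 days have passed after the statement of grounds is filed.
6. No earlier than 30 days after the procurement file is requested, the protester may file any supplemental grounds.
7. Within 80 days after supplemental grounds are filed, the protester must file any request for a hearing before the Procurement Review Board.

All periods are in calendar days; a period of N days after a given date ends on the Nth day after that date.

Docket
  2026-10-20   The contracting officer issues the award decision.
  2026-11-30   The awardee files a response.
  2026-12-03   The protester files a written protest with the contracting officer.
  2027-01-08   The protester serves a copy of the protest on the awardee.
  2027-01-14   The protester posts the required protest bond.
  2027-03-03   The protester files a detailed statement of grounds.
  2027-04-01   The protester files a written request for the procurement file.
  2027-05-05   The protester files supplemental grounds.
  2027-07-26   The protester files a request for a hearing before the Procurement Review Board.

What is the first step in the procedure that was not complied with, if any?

(1) due by 2026-10-20 + 46 days = 2026-12-05; 2026-12-03 is within that limit.
(2) permitted from 2026-12-03 + 32 days = 2027-01-04 onward; done 2027-01-08, after the minimum wait.
(3) due by 2027-01-08 + 7 days = 2027-01-15; 2027-01-14 is within that limit.
(4) due by 2027-01-29 + 34 days = 2027-03-04; 2027-03-03 is within that limit.
(5) permitted from 2027-03-03 + 28 days = 2027-03-31 onward; done 2027-04-01, after the minimum wait.
(6) permitted from 2027-04-01 + 30 days = 2027-05-01 onward; 2027-05-05 is on or after that date.
(7) due by 2027-05-05 + 80 days = 2027-07-24; not done until 2027-07-26, 2 days after the deadline.
Later steps need not be reached.

Step 7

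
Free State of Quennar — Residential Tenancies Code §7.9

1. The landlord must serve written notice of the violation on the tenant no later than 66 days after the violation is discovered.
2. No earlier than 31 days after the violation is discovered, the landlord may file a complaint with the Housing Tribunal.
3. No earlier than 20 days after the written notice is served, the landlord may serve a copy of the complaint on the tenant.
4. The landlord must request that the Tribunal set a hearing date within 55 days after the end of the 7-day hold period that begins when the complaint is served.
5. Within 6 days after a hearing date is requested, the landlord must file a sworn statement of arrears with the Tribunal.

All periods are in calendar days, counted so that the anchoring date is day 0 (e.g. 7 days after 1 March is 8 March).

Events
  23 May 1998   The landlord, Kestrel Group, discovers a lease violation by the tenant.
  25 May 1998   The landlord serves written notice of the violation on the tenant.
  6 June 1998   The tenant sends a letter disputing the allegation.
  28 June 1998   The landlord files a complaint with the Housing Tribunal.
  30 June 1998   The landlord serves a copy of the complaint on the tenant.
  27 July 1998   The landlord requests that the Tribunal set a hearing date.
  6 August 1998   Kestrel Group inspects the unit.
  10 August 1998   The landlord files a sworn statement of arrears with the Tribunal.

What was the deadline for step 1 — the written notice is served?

28 July 1998

Step 1 runs from 23 May 1998, when the violation is discovered. 66 days after 23 May 1998 is 28 July 1998.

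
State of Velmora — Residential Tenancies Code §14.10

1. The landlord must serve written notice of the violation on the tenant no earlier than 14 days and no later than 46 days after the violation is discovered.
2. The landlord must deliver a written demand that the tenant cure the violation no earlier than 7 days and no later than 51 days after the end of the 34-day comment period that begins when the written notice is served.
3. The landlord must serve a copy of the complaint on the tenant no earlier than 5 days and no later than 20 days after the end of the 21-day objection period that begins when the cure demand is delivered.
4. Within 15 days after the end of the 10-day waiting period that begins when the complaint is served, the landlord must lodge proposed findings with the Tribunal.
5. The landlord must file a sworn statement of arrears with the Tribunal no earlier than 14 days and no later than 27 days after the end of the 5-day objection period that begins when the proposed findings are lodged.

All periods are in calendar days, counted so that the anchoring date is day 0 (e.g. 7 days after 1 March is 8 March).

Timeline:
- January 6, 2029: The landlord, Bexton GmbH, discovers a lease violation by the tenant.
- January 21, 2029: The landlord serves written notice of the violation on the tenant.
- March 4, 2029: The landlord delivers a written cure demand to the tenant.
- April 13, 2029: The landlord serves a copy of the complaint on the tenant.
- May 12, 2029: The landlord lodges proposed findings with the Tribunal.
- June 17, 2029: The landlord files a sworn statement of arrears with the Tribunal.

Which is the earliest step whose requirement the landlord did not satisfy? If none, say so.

Step 4

(1) the permitted window runs from January 6, 2029 + 14 = January 20, 2029 to January 6, 2029 + 46 = February 21, 2029; done January 21, 2029, which is between those dates.
(2) the permitted window runs from February 24, 2029 + 7 = March 3, 2029 to February 24, 2029 + 51 = April 16, 2029; done March 4, 2029 — within the window.
(3) the permitted window runs from March 25, 2029 + 5 = March 30, 2029 to March 25, 2029 + 20 = April 14, 2029; April 13, 2029 falls inside that range.
(4) due by April 23, 2029 + 15 days = May 8, 2029; May 12, 2029 misses that deadline by 4 days.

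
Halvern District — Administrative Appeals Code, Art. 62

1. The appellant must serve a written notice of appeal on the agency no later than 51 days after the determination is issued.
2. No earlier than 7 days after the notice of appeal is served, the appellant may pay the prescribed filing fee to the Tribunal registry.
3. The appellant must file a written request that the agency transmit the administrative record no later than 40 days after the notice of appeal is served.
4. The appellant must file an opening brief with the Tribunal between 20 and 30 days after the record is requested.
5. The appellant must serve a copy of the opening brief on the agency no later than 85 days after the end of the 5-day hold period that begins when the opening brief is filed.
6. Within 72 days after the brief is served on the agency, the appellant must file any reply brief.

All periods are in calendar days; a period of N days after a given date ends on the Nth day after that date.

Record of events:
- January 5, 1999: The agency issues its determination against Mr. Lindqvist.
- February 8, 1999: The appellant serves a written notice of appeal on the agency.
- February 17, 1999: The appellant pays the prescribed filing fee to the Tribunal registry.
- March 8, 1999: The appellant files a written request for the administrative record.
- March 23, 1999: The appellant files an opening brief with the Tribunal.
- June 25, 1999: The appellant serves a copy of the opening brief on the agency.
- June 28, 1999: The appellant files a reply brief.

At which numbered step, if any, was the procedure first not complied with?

Step 4

(1) due by January 5, 1999 + 51 days = February 25, 1999; completed February 8, 1999, before the deadline.
(2) permitted from February 8, 1999 + 7 days = February 15, 1999 onward; done February 17, 1999 — permitted.
(3) due by February 8, 1999 + 40 days = March 20, 1999; done March 8, 1999 — timely.
(4) the permitted window runs from March 8, 1999 + 20 = March 28, 1999 to March 8, 1999 + 30 = April 7, 1999; March 23, 1999 is 5 days too early.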